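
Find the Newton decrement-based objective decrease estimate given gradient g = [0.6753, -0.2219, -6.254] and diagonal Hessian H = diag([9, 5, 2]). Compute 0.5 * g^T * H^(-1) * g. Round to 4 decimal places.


Step 1: H is diagonal, so H^(-1) * g = [0.075, -0.0444, -3.127].
Step 2: g^T H^(-1) g = sum_i g_i^2 / H_ii
  = (0.6753)^2/9 + (-0.2219)^2/5 + (-6.254)^2/2
  = 0.0507 + 0.0098 + 19.5563 = 19.6168
Step 3: Objective decrease = 0.5 * g^T H^(-1) g = 9.8084


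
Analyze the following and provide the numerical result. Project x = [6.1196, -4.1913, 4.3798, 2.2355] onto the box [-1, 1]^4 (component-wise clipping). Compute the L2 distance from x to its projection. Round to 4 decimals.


Project each component onto [-1, 1].
clip(6.1196) = 1.0, clip(-4.1913) = -1.0, clip(4.3798) = 1.0, clip(2.2355) = 1.0
Projection = [1.0, -1.0, 1.0, 1.0]
Squared diffs: [26.2103, 10.1844, 11.423, 1.5265]
Distance = sqrt(49.3442) = 7.0245


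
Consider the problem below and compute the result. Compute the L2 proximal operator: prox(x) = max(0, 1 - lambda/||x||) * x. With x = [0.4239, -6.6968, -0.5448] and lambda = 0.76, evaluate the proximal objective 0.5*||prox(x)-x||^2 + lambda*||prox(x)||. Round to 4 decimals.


Step 1: Compute ||x||.
||x|| = 6.7323
Step 2: Compute scaling factor.
scale = max(0, 1 - 0.76/6.7323) = 0.8871
Step 3: prox(x) = [0.376, -5.9408, -0.4833]
||prox(x)|| = 5.9723
Step 4: Proximal objective.
0.5*||prox-x||^2 = 0.2888
lambda*||prox|| = 4.5389
Total = 4.8277


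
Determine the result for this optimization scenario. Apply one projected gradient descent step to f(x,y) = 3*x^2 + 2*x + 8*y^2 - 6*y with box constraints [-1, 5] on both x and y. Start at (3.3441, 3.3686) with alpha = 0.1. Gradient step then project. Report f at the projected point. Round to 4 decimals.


Step 1: Compute gradient at (3.3441, 3.3686).
grad_x = 2*3*3.3441 + 2 = 22.0646
grad_y = 2*8*3.3686 - 6 = 47.8976
Step 2: Gradient step.
x_raw = 3.3441 - 0.1*22.0646 = 1.1376
y_raw = 3.3686 - 0.1*47.8976 = -1.4212
Step 3: Project onto [-1, 5].
x_proj = clip(1.1376) = 1.1376
y_proj = clip(-1.4212) = -1.0
Step 4: Evaluate f.
f(1.1376, -1.0) = 20.158


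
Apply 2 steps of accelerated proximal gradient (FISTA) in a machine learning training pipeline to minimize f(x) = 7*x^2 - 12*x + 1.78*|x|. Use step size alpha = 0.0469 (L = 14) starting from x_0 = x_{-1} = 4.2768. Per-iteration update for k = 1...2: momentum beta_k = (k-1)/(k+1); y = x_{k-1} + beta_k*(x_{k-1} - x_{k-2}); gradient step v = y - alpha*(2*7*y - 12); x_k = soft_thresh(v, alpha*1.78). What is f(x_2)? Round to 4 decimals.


FISTA on f(x) = 7*x^2 - 12*x + 1.78*|x|
L = 14, alpha = 0.0469
Iteration 1: beta = 0.0, y = 4.2768 + 0.0*(4.2768 - 4.2768) = 4.2768
  grad(y) = 47.8752, v = y - alpha*grad = 2.0315
  prox(v) = soft_thresh(2.0315, 0.0835) = 1.948
Iteration 2: beta = 0.3333, y = 1.948 + 0.3333*(1.948 - 4.2768) = 1.1717
  grad(y) = 4.4037, v = y - alpha*grad = 0.9652
  prox(v) = soft_thresh(0.9652, 0.0835) = 0.8817
f(x_2) = 7*0.8817^2 - 12*0.8817 + 1.78*|0.8817| = -3.5693


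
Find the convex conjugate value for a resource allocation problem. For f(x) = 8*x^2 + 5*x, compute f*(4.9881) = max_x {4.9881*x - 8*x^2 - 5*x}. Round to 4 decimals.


f*(y) = sup_x {y*x - a*x^2 - b*x} = sup_x {(y-b)*x - a*x^2}
FOC: (y - b) - 2a*x = 0 => x* = (y - b)/(2a)
x* = (4.9881 - 5)/(2*8) = -0.0007
f*(4.9881) = (y-b)^2/(4a) = (4.9881 - 5)^2/(4*8)
= 0.0001/32 = 0.0


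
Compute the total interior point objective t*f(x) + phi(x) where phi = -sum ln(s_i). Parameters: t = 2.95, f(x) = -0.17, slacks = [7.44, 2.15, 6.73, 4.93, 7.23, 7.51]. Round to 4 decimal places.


Step 1: Compute log-barrier.
ln values: [2.0069, 0.7655, 1.9066, 1.5953, 1.9782, 2.0162]
phi = -(2.0069 + 0.7655 + 1.9066 + 1.5953 + 1.9782 + 2.0162) = -10.2687
Step 2: Compute augmented objective.
t*f(x) = 2.95*-0.17 = -0.5015
Total = -0.5015 - 10.2687 = -10.7702


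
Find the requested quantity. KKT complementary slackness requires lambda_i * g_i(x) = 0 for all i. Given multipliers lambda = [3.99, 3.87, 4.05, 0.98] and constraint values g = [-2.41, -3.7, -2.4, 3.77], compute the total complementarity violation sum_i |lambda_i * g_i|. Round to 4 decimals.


KKT complementary slackness check:
lambda_1 * g_1 = 3.99 * -2.41 = -9.6159
lambda_2 * g_2 = 3.87 * -3.7 = -14.319
lambda_3 * g_3 = 4.05 * -2.4 = -9.72
lambda_4 * g_4 = 0.98 * 3.77 = 3.6946
Total violation = 9.6159 + 14.319 + 9.72 + 3.6946 = 37.3495


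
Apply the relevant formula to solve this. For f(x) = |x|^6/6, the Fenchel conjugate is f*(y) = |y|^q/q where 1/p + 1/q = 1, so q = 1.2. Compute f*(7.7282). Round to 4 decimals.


The conjugate exponent q satisfies 1/p + 1/q = 1.
p = 6, so q = 6/(6 - 1) = 1.2
|y|^q = 7.7282^1.2 = 11.6331
f*(7.7282) = 11.6331 / 1.2 = 9.6942


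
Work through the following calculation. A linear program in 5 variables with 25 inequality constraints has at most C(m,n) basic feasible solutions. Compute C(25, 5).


Each vertex corresponds to some choice of n active constraints out of m, so the number of vertices is at most C(m, n) = m! / (n!(m-n)!).
m = 25, n = 5
Numerator: 25 * 24 * 23 * 22 * 21
Denominator: 5! = 120
C(25, 5) = 53130


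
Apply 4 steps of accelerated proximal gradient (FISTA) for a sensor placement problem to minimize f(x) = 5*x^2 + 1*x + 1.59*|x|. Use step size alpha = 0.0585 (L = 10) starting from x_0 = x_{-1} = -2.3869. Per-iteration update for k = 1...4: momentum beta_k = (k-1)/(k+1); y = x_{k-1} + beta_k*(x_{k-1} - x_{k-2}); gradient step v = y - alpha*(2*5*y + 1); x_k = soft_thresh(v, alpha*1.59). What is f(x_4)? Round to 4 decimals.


FISTA on f(x) = 5*x^2 + 1*x + 1.59*|x|
L = 10, alpha = 0.0585
Iteration 1: beta = 0.0, y = -2.3869 + 0.0*(-2.3869 + 2.3869) = -2.3869
  grad(y) = -22.869, v = y - alpha*grad = -1.0491
  prox(v) = soft_thresh(-1.0491, 0.093) = -0.956
Iteration 2: beta = 0.3333, y = -0.956 + 0.3333*(-0.956 + 2.3869) = -0.4791
  grad(y) = -3.791, v = y - alpha*grad = -0.2573
  prox(v) = soft_thresh(-0.2573, 0.093) = -0.1643
Iteration 3: beta = 0.5, y = -0.1643 + 0.5*(-0.1643 + 0.956) = 0.2316
  grad(y) = 3.3156, v = y - alpha*grad = 0.0376
  prox(v) = soft_thresh(0.0376, 0.093) = 0.0
Iteration 4: beta = 0.6, y = 0.0 + 0.6*(0.0 + 0.1643) = 0.0986
  grad(y) = 1.9859, v = y - alpha*grad = -0.0176
  prox(v) = soft_thresh(-0.0176, 0.093) = 0.0
f(x_4) = 5*0.0^2 + 1*0.0 + 1.59*|0.0| = 0.0


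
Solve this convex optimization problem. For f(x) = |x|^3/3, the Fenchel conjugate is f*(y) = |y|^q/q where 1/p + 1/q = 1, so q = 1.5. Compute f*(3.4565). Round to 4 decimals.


The conjugate exponent q satisfies 1/p + 1/q = 1.
p = 3, so q = 3/(3 - 1) = 1.5
|y|^q = 3.4565^1.5 = 6.4262
f*(3.4565) = 6.4262 / 1.5 = 4.2841


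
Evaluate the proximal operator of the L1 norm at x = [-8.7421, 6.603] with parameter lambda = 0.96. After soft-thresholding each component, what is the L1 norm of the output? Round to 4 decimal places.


Soft-thresholding with lambda = 0.96:
prox(-8.7421) = sign(-8.7421)*max(|-8.7421| - 0.96, 0) = -7.7821
prox(6.603) = sign(6.603)*max(|6.603| - 0.96, 0) = 5.643
prox(x) = [-7.7821, 5.643]
||prox(x)||_1 = 7.7821 + 5.643 = 13.4251


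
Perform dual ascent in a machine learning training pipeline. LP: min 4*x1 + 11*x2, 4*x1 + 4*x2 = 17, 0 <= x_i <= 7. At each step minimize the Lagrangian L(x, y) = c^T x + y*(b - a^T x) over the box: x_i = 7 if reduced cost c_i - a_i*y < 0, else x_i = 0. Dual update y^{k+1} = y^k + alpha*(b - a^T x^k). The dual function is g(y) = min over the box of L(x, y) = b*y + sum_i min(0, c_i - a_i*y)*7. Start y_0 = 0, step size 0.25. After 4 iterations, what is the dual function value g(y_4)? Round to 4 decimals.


Dual ascent for LP: min 4*x1 + 11*x2, 4*x1 + 4*x2 = 17, 0 <= x_i <= 7
Step 1: y^k = 0.0, reduced costs: (4.0, 11.0)
  x^k = (0.0, 0.0), subgradient = b - a^T x = 17.0
  y^{k+1} = 0.0 + 0.25*17.0 = 4.25
Step 2: y^k = 4.25, reduced costs: (-13.0, -6.0)
  x^k = (7.0, 7.0), subgradient = b - a^T x = -39.0
  y^{k+1} = 4.25 + 0.25*-39.0 = -5.5
Step 3: y^k = -5.5, reduced costs: (26.0, 33.0)
  x^k = (0.0, 0.0), subgradient = b - a^T x = 17.0
  y^{k+1} = -5.5 + 0.25*17.0 = -1.25
Step 4: y^k = -1.25, reduced costs: (9.0, 16.0)
  x^k = (0.0, 0.0), subgradient = b - a^T x = 17.0
  y^{k+1} = -1.25 + 0.25*17.0 = 3.0
Dual objective at y_4 = 3.0: reduced costs (-8.0, -1.0), box minimizer x = (7.0, 7.0)
g(y_4) = b*y + (c1 - a1*y)*x1 + (c2 - a2*y)*x2 = 17*3.0 + (-8.0)*7.0 + (-1.0)*7.0 = 51.0 - 56.0 - 7.0 = -12.0


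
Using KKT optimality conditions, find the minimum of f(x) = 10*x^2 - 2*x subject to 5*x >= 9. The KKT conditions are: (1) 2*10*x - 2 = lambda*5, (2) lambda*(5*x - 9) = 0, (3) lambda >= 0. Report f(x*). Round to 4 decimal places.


Step 1: Try lambda = 0 (constraint inactive).
x_unc = 2/(2*10) = 0.1
Check: 5*0.1 = 0.5 < 9 -- violated!
Step 2: Constraint must be active: 5*x = 9
x* = 9/5 = 1.8
lambda = (2*10*1.8 - 2)/5 = 6.8
Step 3: Compute optimal value.
f(x*) = 10*1.8^2 - 2*1.8 = 28.8


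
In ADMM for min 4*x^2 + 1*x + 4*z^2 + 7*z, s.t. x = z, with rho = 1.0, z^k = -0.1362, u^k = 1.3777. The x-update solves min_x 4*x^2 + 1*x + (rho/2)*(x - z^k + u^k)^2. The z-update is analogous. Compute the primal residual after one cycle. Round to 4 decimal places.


ADMM iteration with rho = 1.0, z^k = -0.1362, u^k = 1.3777
Step 1: x-update.
Minimize 4*x^2 + 1*x + (1.0/2)*(x + 0.1362 + 1.3777)^2
FOC: (2*4 + 1.0)*x = -1 + 1.0*(-0.1362 - 1.3777)
x^{k+1} = -0.2793
Step 2: z-update.
Minimize 4*z^2 + 7*z + (1.0/2)*(-0.2793 - z + 1.3777)^2
FOC: (2*4 + 1.0)*z = -7 + 1.0*(-0.2793 + 1.3777)
z^{k+1} = -0.6557
Step 3: u-update.
u^{k+1} = 1.3777 - 0.2793 + 0.6557 = 1.7541
Step 4: Primal residual = |-0.2793 + 0.6557| = 0.3764


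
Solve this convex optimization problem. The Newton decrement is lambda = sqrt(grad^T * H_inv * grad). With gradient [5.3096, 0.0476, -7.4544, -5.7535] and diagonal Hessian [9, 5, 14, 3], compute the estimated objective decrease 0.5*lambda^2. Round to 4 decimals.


Step 1: H is diagonal, so H^(-1) * g = [0.59, 0.0095, -0.5325, -1.9178].
Step 2: g^T H^(-1) g = sum_i g_i^2 / H_ii
  = (5.3096)^2/9 + (0.0476)^2/5 + (-7.4544)^2/14 + (-5.7535)^2/3
  = 3.1324 + 0.0005 + 3.9691 + 11.0343 = 18.1363
Step 3: Objective decrease = 0.5 * g^T H^(-1) g = 9.0681


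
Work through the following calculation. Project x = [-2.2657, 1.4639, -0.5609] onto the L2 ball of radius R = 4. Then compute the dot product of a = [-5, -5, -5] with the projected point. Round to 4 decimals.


Step 1: Compute ||x|| (intermediates to 6 decimals).
||x|| = sqrt((-2.2657)^2 + 1.4639^2 + (-0.5609)^2) = 2.755178
Step 2: Project.
Since ||x|| <= R, proj = x (no scaling needed).
proj(x) = [-2.2657, 1.4639, -0.5609]
Step 3: Dot product.
a^T * proj(x) = -5*(-2.2657) - 5*1.4639 - 5*(-0.5609) = 6.8135


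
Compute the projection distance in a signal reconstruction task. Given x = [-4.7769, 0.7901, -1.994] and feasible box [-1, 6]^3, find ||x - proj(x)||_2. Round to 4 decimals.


Project each component onto [-1, 6].
clip(-4.7769) = -1.0, clip(0.7901) = 0.7901, clip(-1.994) = -1.0
Projection = [-1.0, 0.7901, -1.0]
Squared diffs: [14.265, 0.0, 0.988]
Distance = sqrt(15.253) = 3.9055


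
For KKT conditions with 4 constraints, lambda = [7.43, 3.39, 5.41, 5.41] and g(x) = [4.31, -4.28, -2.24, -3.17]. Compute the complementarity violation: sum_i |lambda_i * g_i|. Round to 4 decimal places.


KKT complementary slackness check:
lambda_1 * g_1 = 7.43 * 4.31 = 32.0233
lambda_2 * g_2 = 3.39 * -4.28 = -14.5092
lambda_3 * g_3 = 5.41 * -2.24 = -12.1184
lambda_4 * g_4 = 5.41 * -3.17 = -17.1497
Total violation = 32.0233 + 14.5092 + 12.1184 + 17.1497 = 75.8006


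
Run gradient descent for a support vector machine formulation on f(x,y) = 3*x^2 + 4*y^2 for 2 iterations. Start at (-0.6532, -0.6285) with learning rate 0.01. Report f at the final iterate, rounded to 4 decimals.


Gradient descent on f(x,y) = 3*x^2 + 4*y^2.
Starting point: (-0.6532, -0.6285), alpha = 0.01
Step 1: grad_x = 2*3*-0.6532 = -3.9192, grad_y = 2*4*-0.6285 = -5.028
  x_1 = -0.6532 - 0.01*-3.9192 = -0.614
  y_1 = -0.6285 - 0.01*-5.028 = -0.5782
Step 2: grad_x = 2*3*-0.614 = -3.684, grad_y = 2*4*-0.5782 = -4.6258
  x_2 = -0.614 - 0.01*-3.684 = -0.5772
  y_2 = -0.5782 - 0.01*-4.6258 = -0.532
f(-0.5772, -0.532) = 3*(-0.5772)^2 + 4*(-0.532)^2 = 2.1313


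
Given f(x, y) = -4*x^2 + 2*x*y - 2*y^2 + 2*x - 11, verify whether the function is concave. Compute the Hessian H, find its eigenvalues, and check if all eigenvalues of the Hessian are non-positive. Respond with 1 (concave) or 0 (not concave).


The Hessian of f(x,y) = -4*x^2 + 2*x*y - 2*y^2 + 2*x - 11 is:
H = [[-8, 2], [2, -4]]
Trace = -8 - 4 = -12
Determinant = -8*-4 - (2)^2 = 28
Discriminant = (-12)^2 - 4*28 = 32.0
Eigenvalues: lambda_1 = -8.8284, lambda_2 = -3.1716
The function is concave.

1


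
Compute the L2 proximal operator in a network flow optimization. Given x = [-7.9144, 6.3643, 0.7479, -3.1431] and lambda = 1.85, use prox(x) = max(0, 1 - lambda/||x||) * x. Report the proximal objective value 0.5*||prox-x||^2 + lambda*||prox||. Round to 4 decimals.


Step 1: Compute ||x||.
||x|| = 10.6574
Step 2: Compute scaling factor.
scale = max(0, 1 - 1.85/10.6574) = 0.8264
Step 3: prox(x) = [-6.5406, 5.2595, 0.6181, -2.5975]
||prox(x)|| = 8.8074
Step 4: Proximal objective.
0.5*||prox-x||^2 = 1.7113
lambda*||prox|| = 16.2937
Total = 18.005


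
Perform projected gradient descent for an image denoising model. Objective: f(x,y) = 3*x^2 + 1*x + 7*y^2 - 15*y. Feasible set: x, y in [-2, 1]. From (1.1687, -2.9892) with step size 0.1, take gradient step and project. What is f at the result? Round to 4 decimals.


Step 1: Compute gradient at (1.1687, -2.9892).
grad_x = 2*3*1.1687 + 1 = 8.0122
grad_y = 2*7*-2.9892 - 15 = -56.8488
Step 2: Gradient step.
x_raw = 1.1687 - 0.1*8.0122 = 0.3675
y_raw = -2.9892 - 0.1*-56.8488 = 2.6957
Step 3: Project onto [-2, 1].
x_proj = clip(0.3675) = 0.3675
y_proj = clip(2.6957) = 1.0
Step 4: Evaluate f.
f(0.3675, 1.0) = -7.2274


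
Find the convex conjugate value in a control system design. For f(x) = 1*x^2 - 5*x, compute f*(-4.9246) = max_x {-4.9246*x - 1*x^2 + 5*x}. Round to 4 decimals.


f*(y) = sup_x {y*x - a*x^2 - b*x} = sup_x {(y-b)*x - a*x^2}
FOC: (y - b) - 2a*x = 0 => x* = (y - b)/(2a)
x* = (-4.9246 + 5)/(2*1) = 0.0377
f*(-4.9246) = (y-b)^2/(4a) = (-4.9246 + 5)^2/(4*1)
= 0.0057/4 = 0.0014


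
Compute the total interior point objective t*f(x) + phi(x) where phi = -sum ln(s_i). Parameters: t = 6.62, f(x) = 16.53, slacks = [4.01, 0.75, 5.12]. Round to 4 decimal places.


Step 1: Compute log-barrier.
ln values: [1.3888, -0.2877, 1.6332]
phi = -(1.3888 - 0.2877 + 1.6332) = -2.7343
Step 2: Compute augmented objective.
t*f(x) = 6.62*16.53 = 109.4286
Total = 109.4286 - 2.7343 = 106.6943


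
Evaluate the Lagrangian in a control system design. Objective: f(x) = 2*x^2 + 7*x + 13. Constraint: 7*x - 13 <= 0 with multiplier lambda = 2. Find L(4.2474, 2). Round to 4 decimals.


Step 1: Evaluate f(x).
f(4.2474) = 2*4.2474^2 + 7*4.2474 + 13 = 78.8126
Step 2: Evaluate g(x).
g(4.2474) = 7*4.2474 - 13 = 16.7318
Step 3: Compute Lagrangian.
L = 78.8126 + 2*16.7318 = 112.2762


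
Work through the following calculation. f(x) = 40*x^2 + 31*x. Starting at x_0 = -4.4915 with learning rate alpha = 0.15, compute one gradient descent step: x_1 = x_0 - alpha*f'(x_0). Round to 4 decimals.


We compute the gradient at x_0 and apply the update.
f'(x) = 80*x + 31
f'(-4.4915) = 80*-4.4915 + 31 = -328.32
x_1 = -4.4915 - 0.15*-328.32 = 44.7565


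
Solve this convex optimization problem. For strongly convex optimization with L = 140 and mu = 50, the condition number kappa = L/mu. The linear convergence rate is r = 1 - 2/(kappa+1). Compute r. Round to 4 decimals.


Step 1: Compute the condition number.
kappa = L/mu = 140/50 = 2.8
Step 2: Compute the convergence rate.
r = 1 - 2/(kappa + 1) = 1 - 2*mu/(L + mu) = (L - mu)/(L + mu) = 90/190 = 0.4737


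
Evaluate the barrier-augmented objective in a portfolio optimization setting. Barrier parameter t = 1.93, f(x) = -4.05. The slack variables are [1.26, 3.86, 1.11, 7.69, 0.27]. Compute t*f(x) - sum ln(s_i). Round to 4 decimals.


Step 1: Compute log-barrier.
ln values: [0.2311, 1.3507, 0.1044, 2.0399, -1.3093]
phi = -(0.2311 + 1.3507 + 0.1044 + 2.0399 - 1.3093) = -2.4167
Step 2: Compute augmented objective.
t*f(x) = 1.93*-4.05 = -7.8165
Total = -7.8165 - 2.4167 = -10.2332


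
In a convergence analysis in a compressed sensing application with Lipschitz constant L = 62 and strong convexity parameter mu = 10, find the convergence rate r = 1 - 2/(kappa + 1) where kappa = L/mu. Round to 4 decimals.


Step 1: Compute the condition number.
kappa = L/mu = 62/10 = 6.2
Step 2: Compute the convergence rate.
r = 1 - 2/(kappa + 1) = 1 - 2*mu/(L + mu) = (L - mu)/(L + mu) = 52/72 = 0.7222


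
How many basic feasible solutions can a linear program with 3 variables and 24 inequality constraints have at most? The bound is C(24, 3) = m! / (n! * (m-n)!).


Each vertex corresponds to some choice of n active constraints out of m, so the number of vertices is at most C(m, n) = m! / (n!(m-n)!).
m = 24, n = 3
Numerator: 24 * 23 * 22
Denominator: 3! = 6
C(24, 3) = 2024


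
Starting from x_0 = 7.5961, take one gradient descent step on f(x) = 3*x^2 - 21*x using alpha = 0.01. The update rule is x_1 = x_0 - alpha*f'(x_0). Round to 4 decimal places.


We compute the gradient at x_0 and apply the update.
f'(x) = 6*x - 21
f'(7.5961) = 6*7.5961 - 21 = 24.5766
x_1 = 7.5961 - 0.01*24.5766 = 7.3503


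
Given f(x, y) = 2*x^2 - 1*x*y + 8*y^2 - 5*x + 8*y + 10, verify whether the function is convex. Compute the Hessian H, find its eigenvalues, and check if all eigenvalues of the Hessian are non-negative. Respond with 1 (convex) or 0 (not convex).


The Hessian of f(x,y) = 2*x^2 - 1*x*y + 8*y^2 - 5*x + 8*y + 10 is:
H = [[4, -1], [-1, 16]]
Trace = 4 + 16 = 20
Determinant = 4*16 - (-1)^2 = 63
Discriminant = (20)^2 - 4*63 = 148.0
Eigenvalues: lambda_1 = 3.9172, lambda_2 = 16.0828
The function is convex.

1


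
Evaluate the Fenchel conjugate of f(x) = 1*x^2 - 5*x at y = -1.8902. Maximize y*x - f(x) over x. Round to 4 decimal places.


f*(y) = sup_x {y*x - a*x^2 - b*x} = sup_x {(y-b)*x - a*x^2}
FOC: (y - b) - 2a*x = 0 => x* = (y - b)/(2a)
x* = (-1.8902 + 5)/(2*1) = 1.5549
f*(-1.8902) = (y-b)^2/(4a) = (-1.8902 + 5)^2/(4*1)
= 9.6709/4 = 2.4177


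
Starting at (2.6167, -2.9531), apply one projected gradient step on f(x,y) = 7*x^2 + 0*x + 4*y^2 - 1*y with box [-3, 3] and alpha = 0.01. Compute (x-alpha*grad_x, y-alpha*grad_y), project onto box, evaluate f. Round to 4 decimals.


Step 1: Compute gradient at (2.6167, -2.9531).
grad_x = 2*7*2.6167 + 0 = 36.6338
grad_y = 2*4*-2.9531 - 1 = -24.6248
Step 2: Gradient step.
x_raw = 2.6167 - 0.01*36.6338 = 2.2504
y_raw = -2.9531 - 0.01*-24.6248 = -2.7069
Step 3: Project onto [-3, 3].
x_proj = clip(2.2504) = 2.2504
y_proj = clip(-2.7069) = -2.7069
Step 4: Evaluate f.
f(2.2504, -2.7069) = 67.4639


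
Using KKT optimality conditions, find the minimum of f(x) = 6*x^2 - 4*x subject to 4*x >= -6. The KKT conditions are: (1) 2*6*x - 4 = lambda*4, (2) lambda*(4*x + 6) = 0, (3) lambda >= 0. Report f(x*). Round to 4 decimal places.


Step 1: Try lambda = 0 (constraint inactive).
Stationarity: 2*6*x - 4 = 0
x* = 4/(2*6) = 1/3 = 0.3333 (rounded; the exact value 1/3 is used below)
Check constraint: 4*0.3333 = 1.3332 >= -6 -- satisfied.
Step 2: Compute optimal value.
f(x*) = 6*(1/3)^2 - 4*(1/3) = -0.6667


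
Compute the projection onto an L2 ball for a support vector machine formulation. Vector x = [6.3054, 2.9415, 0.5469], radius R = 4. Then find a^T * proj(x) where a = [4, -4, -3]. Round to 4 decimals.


Step 1: Compute ||x|| (intermediates to 6 decimals).
||x|| = sqrt(6.3054^2 + 2.9415^2 + 0.5469^2) = 6.979226
Step 2: Project.
Since ||x|| > R, scale = R/||x|| = 4/6.979226 = 0.573129, proj(x) = scale * x
proj(x) = [3.613808, 1.685859, 0.313444]
Step 3: Dot product.
a^T * proj(x) = 4*3.613808 - 4*1.685859 - 3*0.313444 = 6.7715


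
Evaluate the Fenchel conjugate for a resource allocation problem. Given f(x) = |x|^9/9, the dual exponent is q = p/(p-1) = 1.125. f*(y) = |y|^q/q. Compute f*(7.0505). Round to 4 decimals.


The conjugate exponent q satisfies 1/p + 1/q = 1.
p = 9, so q = 9/(9 - 1) = 1.125
|y|^q = 7.0505^1.125 = 9.0001
f*(7.0505) = 9.0001 / 1.125 = 8.0001


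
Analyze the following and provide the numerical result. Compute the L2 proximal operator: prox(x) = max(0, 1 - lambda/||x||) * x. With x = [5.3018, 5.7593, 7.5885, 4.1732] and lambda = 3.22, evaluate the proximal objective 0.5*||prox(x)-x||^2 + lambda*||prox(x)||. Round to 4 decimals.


Step 1: Compute ||x||.
||x|| = 11.6739
Step 2: Compute scaling factor.
scale = max(0, 1 - 3.22/11.6739) = 0.7242
Step 3: prox(x) = [3.8394, 4.1707, 5.4954, 3.0221]
||prox(x)|| = 8.4539
Step 4: Proximal objective.
0.5*||prox-x||^2 = 5.1842
lambda*||prox|| = 27.2216
Total = 32.4057


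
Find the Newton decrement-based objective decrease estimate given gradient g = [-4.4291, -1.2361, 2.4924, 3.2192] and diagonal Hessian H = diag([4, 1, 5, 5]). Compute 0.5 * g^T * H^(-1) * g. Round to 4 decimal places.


Step 1: H is diagonal, so H^(-1) * g = [-1.1073, -1.2361, 0.4985, 0.6438].
Step 2: g^T H^(-1) g = sum_i g_i^2 / H_ii
  = (-4.4291)^2/4 + (-1.2361)^2/1 + (2.4924)^2/5 + (3.2192)^2/5
  = 4.9042 + 1.5279 + 1.2424 + 2.0726 = 9.7472
Step 3: Objective decrease = 0.5 * g^T H^(-1) g = 4.8736


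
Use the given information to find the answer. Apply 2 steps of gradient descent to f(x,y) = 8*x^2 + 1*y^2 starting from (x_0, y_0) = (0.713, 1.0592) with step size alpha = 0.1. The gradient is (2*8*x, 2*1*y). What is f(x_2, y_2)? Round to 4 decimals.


Gradient descent on f(x,y) = 8*x^2 + 1*y^2.
Starting point: (0.713, 1.0592), alpha = 0.1
Step 1: grad_x = 2*8*0.713 = 11.408, grad_y = 2*1*1.0592 = 2.1184
  x_1 = 0.713 - 0.1*11.408 = -0.4278
  y_1 = 1.0592 - 0.1*2.1184 = 0.8474
Step 2: grad_x = 2*8*-0.4278 = -6.8448, grad_y = 2*1*0.8474 = 1.6947
  x_2 = -0.4278 - 0.1*-6.8448 = 0.2567
  y_2 = 0.8474 - 0.1*1.6947 = 0.6779
f(0.2567, 0.6779) = 8*0.2567^2 + 1*0.6779^2 = 0.9866


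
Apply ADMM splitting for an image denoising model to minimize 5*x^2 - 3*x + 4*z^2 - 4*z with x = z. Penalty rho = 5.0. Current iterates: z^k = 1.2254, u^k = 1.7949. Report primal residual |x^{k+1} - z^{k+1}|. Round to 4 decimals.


ADMM iteration with rho = 5.0, z^k = 1.2254, u^k = 1.7949
Step 1: x-update.
Minimize 5*x^2 - 3*x + (5.0/2)*(x - 1.2254 + 1.7949)^2
FOC: (2*5 + 5.0)*x = 3 + 5.0*(1.2254 - 1.7949)
x^{k+1} = 0.0102
Step 2: z-update.
Minimize 4*z^2 - 4*z + (5.0/2)*(0.0102 - z + 1.7949)^2
FOC: (2*4 + 5.0)*z = 4 + 5.0*(0.0102 + 1.7949)
z^{k+1} = 1.0019
Step 3: u-update.
u^{k+1} = 1.7949 + 0.0102 - 1.0019 = 0.8031
Step 4: Primal residual = |0.0102 - 1.0019| = 0.9918


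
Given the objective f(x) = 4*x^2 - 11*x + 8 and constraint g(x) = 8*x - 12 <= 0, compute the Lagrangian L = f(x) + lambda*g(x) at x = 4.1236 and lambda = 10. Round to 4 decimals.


Step 1: Evaluate f(x).
f(4.1236) = 4*4.1236^2 - 11*4.1236 + 8 = 30.6567
Step 2: Evaluate g(x).
g(4.1236) = 8*4.1236 - 12 = 20.9888
Step 3: Compute Lagrangian.
L = 30.6567 + 10*20.9888 = 240.5447


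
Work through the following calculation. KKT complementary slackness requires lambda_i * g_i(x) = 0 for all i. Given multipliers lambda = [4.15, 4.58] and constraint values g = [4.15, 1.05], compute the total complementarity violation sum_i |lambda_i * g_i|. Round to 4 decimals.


KKT complementary slackness check:
lambda_1 * g_1 = 4.15 * 4.15 = 17.2225
lambda_2 * g_2 = 4.58 * 1.05 = 4.809
Total violation = 17.2225 + 4.809 = 22.0315


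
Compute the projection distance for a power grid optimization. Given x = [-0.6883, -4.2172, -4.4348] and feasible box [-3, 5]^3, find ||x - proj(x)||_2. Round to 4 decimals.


Project each component onto [-3, 5].
clip(-0.6883) = -0.6883, clip(-4.2172) = -3.0, clip(-4.4348) = -3.0
Projection = [-0.6883, -3.0, -3.0]
Squared diffs: [0.0, 1.4816, 2.0587]
Distance = sqrt(3.5403) = 1.8815


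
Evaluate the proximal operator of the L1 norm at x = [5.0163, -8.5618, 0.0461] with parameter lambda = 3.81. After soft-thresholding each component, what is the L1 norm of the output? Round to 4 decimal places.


Soft-thresholding with lambda = 3.81:
prox(5.0163) = sign(5.0163)*max(|5.0163| - 3.81, 0) = 1.2063
prox(-8.5618) = sign(-8.5618)*max(|-8.5618| - 3.81, 0) = -4.7518
prox(0.0461) = sign(0.0461)*max(|0.0461| - 3.81, 0) = 0.0
prox(x) = [1.2063, -4.7518, 0.0]
||prox(x)||_1 = 1.2063 + 4.7518 + 0.0 = 5.9581


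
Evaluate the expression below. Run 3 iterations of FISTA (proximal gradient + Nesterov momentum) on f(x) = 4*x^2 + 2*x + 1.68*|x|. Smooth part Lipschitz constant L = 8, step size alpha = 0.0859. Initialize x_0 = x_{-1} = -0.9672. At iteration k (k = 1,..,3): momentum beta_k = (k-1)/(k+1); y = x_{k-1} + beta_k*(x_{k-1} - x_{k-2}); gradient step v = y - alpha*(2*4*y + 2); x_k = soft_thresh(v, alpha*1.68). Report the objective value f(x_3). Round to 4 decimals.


FISTA on f(x) = 4*x^2 + 2*x + 1.68*|x|
L = 8, alpha = 0.0859
Iteration 1: beta = 0.0, y = -0.9672 + 0.0*(-0.9672 + 0.9672) = -0.9672
  grad(y) = -5.7376, v = y - alpha*grad = -0.4743
  prox(v) = soft_thresh(-0.4743, 0.1443) = -0.33
Iteration 2: beta = 0.3333, y = -0.33 + 0.3333*(-0.33 + 0.9672) = -0.1176
  grad(y) = 1.0589, v = y - alpha*grad = -0.2086
  prox(v) = soft_thresh(-0.2086, 0.1443) = -0.0643
Iteration 3: beta = 0.5, y = -0.0643 + 0.5*(-0.0643 + 0.33) = 0.0686
  grad(y) = 2.5487, v = y - alpha*grad = -0.1503
  prox(v) = soft_thresh(-0.1503, 0.1443) = -0.006
f(x_3) = 4*(-0.006)^2 + 2*(-0.006) + 1.68*|-0.006| = -0.0018


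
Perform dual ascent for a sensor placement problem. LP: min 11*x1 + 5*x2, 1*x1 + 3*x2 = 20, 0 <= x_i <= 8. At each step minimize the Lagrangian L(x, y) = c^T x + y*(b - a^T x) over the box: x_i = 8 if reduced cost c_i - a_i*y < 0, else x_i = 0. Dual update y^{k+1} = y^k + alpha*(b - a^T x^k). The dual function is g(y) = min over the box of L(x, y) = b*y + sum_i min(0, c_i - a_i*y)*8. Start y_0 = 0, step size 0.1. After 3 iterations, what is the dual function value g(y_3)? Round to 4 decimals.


Dual ascent for LP: min 11*x1 + 5*x2, 1*x1 + 3*x2 = 20, 0 <= x_i <= 8
Step 1: y^k = 0.0, reduced costs: (11.0, 5.0)
  x^k = (0.0, 0.0), subgradient = b - a^T x = 20.0
  y^{k+1} = 0.0 + 0.1*20.0 = 2.0
Step 2: y^k = 2.0, reduced costs: (9.0, -1.0)
  x^k = (0.0, 8.0), subgradient = b - a^T x = -4.0
  y^{k+1} = 2.0 + 0.1*-4.0 = 1.6
Step 3: y^k = 1.6, reduced costs: (9.4, 0.2)
  x^k = (0.0, 0.0), subgradient = b - a^T x = 20.0
  y^{k+1} = 1.6 + 0.1*20.0 = 3.6
Dual objective at y_3 = 3.6: reduced costs (7.4, -5.8), box minimizer x = (0.0, 8.0)
g(y_3) = b*y + (c1 - a1*y)*x1 + (c2 - a2*y)*x2 = 20*3.6 + 7.4*0.0 + (-5.8)*8.0 = 72.0 + 0.0 - 46.4 = 25.6


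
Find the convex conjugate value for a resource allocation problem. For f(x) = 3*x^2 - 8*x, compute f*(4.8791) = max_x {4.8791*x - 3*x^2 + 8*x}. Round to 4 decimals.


f*(y) = sup_x {y*x - a*x^2 - b*x} = sup_x {(y-b)*x - a*x^2}
FOC: (y - b) - 2a*x = 0 => x* = (y - b)/(2a)
x* = (4.8791 + 8)/(2*3) = 2.1465
f*(4.8791) = (y-b)^2/(4a) = (4.8791 + 8)^2/(4*3)
= 165.8712/12 = 13.8226


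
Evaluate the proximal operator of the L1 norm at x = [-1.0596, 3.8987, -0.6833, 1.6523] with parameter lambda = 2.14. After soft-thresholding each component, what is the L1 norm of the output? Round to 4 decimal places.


Soft-thresholding with lambda = 2.14:
prox(-1.0596) = sign(-1.0596)*max(|-1.0596| - 2.14, 0) = 0.0
prox(3.8987) = sign(3.8987)*max(|3.8987| - 2.14, 0) = 1.7587
prox(-0.6833) = sign(-0.6833)*max(|-0.6833| - 2.14, 0) = 0.0
prox(1.6523) = sign(1.6523)*max(|1.6523| - 2.14, 0) = 0.0
prox(x) = [0.0, 1.7587, 0.0, 0.0]
||prox(x)||_1 = 0.0 + 1.7587 + 0.0 + 0.0 = 1.7587


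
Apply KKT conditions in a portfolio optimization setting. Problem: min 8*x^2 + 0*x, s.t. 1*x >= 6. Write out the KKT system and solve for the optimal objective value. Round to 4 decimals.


Step 1: Try lambda = 0 (constraint inactive).
x_unc = 0/(2*8) = 0.0
Check: 1*0.0 = 0.0 < 6 -- violated!
Step 2: Constraint must be active: 1*x = 6
x* = 6/1 = 6.0
lambda = (2*8*6.0 + 0)/1 = 96.0
Step 3: Compute optimal value.
f(x*) = 8*6.0^2 + 0*6.0 = 288.0


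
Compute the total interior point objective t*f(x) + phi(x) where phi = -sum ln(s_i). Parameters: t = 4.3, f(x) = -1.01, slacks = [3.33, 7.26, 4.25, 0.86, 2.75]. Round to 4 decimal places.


Step 1: Compute log-barrier.
ln values: [1.203, 1.9824, 1.4469, -0.1508, 1.0116]
phi = -(1.203 + 1.9824 + 1.4469 - 0.1508 + 1.0116) = -5.493
Step 2: Compute augmented objective.
t*f(x) = 4.3*-1.01 = -4.343
Total = -4.343 - 5.493 = -9.836


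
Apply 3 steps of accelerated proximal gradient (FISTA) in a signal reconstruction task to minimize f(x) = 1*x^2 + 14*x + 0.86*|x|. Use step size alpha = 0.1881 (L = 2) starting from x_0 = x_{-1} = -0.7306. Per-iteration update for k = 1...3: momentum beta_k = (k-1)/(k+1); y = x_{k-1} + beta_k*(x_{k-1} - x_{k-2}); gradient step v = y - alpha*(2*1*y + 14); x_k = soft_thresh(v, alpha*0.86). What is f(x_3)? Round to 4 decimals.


FISTA on f(x) = 1*x^2 + 14*x + 0.86*|x|
L = 2, alpha = 0.1881
Iteration 1: beta = 0.0, y = -0.7306 + 0.0*(-0.7306 + 0.7306) = -0.7306
  grad(y) = 12.5388, v = y - alpha*grad = -3.0891
  prox(v) = soft_thresh(-3.0891, 0.1618) = -2.9274
Iteration 2: beta = 0.3333, y = -2.9274 + 0.3333*(-2.9274 + 0.7306) = -3.6596
  grad(y) = 6.6807, v = y - alpha*grad = -4.9163
  prox(v) = soft_thresh(-4.9163, 0.1618) = -4.7545
Iteration 3: beta = 0.5, y = -4.7545 + 0.5*(-4.7545 + 2.9274) = -5.6681
  grad(y) = 2.6638, v = y - alpha*grad = -6.1692
  prox(v) = soft_thresh(-6.1692, 0.1618) = -6.0074
f(x_3) = 1*(-6.0074)^2 + 14*(-6.0074) + 0.86*|-6.0074| = -42.8484


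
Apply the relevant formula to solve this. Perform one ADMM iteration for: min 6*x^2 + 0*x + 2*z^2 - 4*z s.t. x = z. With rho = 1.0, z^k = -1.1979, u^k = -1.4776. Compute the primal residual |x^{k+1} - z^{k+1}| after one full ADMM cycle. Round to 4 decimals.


ADMM iteration with rho = 1.0, z^k = -1.1979, u^k = -1.4776
Step 1: x-update.
Minimize 6*x^2 + 0*x + (1.0/2)*(x + 1.1979 - 1.4776)^2
FOC: (2*6 + 1.0)*x = 0 + 1.0*(-1.1979 + 1.4776)
x^{k+1} = 0.0215
Step 2: z-update.
Minimize 2*z^2 - 4*z + (1.0/2)*(0.0215 - z - 1.4776)^2
FOC: (2*2 + 1.0)*z = 4 + 1.0*(0.0215 - 1.4776)
z^{k+1} = 0.5088
Step 3: u-update.
u^{k+1} = -1.4776 + 0.0215 - 0.5088 = -1.9649
Step 4: Primal residual = |0.0215 - 0.5088| = 0.4873


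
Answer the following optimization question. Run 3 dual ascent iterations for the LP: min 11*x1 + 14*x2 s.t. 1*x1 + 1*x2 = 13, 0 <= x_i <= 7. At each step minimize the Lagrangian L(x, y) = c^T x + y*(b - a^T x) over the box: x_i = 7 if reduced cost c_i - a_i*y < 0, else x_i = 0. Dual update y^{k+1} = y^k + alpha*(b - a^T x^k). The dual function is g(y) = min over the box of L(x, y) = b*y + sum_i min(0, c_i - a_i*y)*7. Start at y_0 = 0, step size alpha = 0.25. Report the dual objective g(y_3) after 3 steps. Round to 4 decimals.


Dual ascent for LP: min 11*x1 + 14*x2, 1*x1 + 1*x2 = 13, 0 <= x_i <= 7
Step 1: y^k = 0.0, reduced costs: (11.0, 14.0)
  x^k = (0.0, 0.0), subgradient = b - a^T x = 13.0
  y^{k+1} = 0.0 + 0.25*13.0 = 3.25
Step 2: y^k = 3.25, reduced costs: (7.75, 10.75)
  x^k = (0.0, 0.0), subgradient = b - a^T x = 13.0
  y^{k+1} = 3.25 + 0.25*13.0 = 6.5
Step 3: y^k = 6.5, reduced costs: (4.5, 7.5)
  x^k = (0.0, 0.0), subgradient = b - a^T x = 13.0
  y^{k+1} = 6.5 + 0.25*13.0 = 9.75
Dual objective at y_3 = 9.75: reduced costs (1.25, 4.25), box minimizer x = (0.0, 0.0)
g(y_3) = b*y + (c1 - a1*y)*x1 + (c2 - a2*y)*x2 = 13*9.75 + 1.25*0.0 + 4.25*0.0 = 126.75 + 0.0 + 0.0 = 126.75


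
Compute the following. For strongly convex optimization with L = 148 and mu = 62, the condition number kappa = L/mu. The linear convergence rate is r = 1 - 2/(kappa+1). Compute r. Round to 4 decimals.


Step 1: Compute the condition number.
kappa = L/mu = 148/62 = 2.3871
Step 2: Compute the convergence rate.
r = 1 - 2/(kappa + 1) = 1 - 2*mu/(L + mu) = (L - mu)/(L + mu) = 86/210 = 0.4095


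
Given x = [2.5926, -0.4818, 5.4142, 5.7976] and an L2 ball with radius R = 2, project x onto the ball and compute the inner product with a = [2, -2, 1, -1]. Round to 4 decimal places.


Step 1: Compute ||x|| (intermediates to 6 decimals).
||x|| = sqrt(2.5926^2 + (-0.4818)^2 + 5.4142^2 + 5.7976^2) = 8.359392
Step 2: Project.
Since ||x|| > R, scale = R/||x|| = 2/8.359392 = 0.239252, proj(x) = scale * x
proj(x) = [0.620285, -0.115272, 1.295358, 1.387087]
Step 3: Dot product.
a^T * proj(x) = 2*0.620285 - 2*(-0.115272) + 1*1.295358 - 1*1.387087 = 1.3794


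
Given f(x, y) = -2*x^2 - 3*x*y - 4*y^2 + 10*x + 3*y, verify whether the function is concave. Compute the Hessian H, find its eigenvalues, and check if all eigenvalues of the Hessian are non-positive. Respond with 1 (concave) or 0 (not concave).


The Hessian of f(x,y) = -2*x^2 - 3*x*y - 4*y^2 + 10*x + 3*y is:
H = [[-4, -3], [-3, -8]]
Trace = -4 - 8 = -12
Determinant = -4*-8 - (-3)^2 = 23
Discriminant = (-12)^2 - 4*23 = 52.0
Eigenvalues: lambda_1 = -9.6056, lambda_2 = -2.3944
The function is concave.

1


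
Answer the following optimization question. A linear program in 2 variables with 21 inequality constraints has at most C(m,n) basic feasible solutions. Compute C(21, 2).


Each vertex corresponds to some choice of n active constraints out of m, so the number of vertices is at most C(m, n) = m! / (n!(m-n)!).
m = 21, n = 2
Numerator: 21 * 20
Denominator: 2! = 2
C(21, 2) = 210


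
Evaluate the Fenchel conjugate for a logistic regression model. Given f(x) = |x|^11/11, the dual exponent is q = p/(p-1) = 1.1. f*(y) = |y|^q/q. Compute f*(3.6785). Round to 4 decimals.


The conjugate exponent q satisfies 1/p + 1/q = 1.
p = 11, so q = 11/(11 - 1) = 1.1
|y|^q = 3.6785^1.1 = 4.1902
f*(3.6785) = 4.1902 / 1.1 = 3.8093


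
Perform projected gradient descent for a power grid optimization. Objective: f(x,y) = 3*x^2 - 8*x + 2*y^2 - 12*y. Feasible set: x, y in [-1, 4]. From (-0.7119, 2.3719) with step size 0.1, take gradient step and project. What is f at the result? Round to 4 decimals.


Step 1: Compute gradient at (-0.7119, 2.3719).
grad_x = 2*3*-0.7119 - 8 = -12.2714
grad_y = 2*2*2.3719 - 12 = -2.5124
Step 2: Gradient step.
x_raw = -0.7119 - 0.1*-12.2714 = 0.5152
y_raw = 2.3719 - 0.1*-2.5124 = 2.6231
Step 3: Project onto [-1, 4].
x_proj = clip(0.5152) = 0.5152
y_proj = clip(2.6231) = 2.6231
Step 4: Evaluate f.
f(0.5152, 2.6231) = -21.0415


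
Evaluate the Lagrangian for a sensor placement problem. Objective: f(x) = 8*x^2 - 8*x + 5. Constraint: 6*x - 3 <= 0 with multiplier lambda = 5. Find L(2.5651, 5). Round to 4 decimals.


Step 1: Evaluate f(x).
f(2.5651) = 8*2.5651^2 - 8*2.5651 + 5 = 37.1171
Step 2: Evaluate g(x).
g(2.5651) = 6*2.5651 - 3 = 12.3906
Step 3: Compute Lagrangian.
L = 37.1171 + 5*12.3906 = 99.0701


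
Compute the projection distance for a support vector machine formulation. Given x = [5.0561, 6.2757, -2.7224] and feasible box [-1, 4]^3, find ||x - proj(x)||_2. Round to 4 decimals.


Project each component onto [-1, 4].
clip(5.0561) = 4.0, clip(6.2757) = 4.0, clip(-2.7224) = -1.0
Projection = [4.0, 4.0, -1.0]
Squared diffs: [1.1153, 5.1788, 2.9667]
Distance = sqrt(9.2608) = 3.0432


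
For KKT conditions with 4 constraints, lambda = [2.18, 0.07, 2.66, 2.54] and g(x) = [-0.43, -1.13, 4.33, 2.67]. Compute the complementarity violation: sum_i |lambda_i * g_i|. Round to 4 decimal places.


KKT complementary slackness check:
lambda_1 * g_1 = 2.18 * -0.43 = -0.9374
lambda_2 * g_2 = 0.07 * -1.13 = -0.0791
lambda_3 * g_3 = 2.66 * 4.33 = 11.5178
lambda_4 * g_4 = 2.54 * 2.67 = 6.7818
Total violation = 0.9374 + 0.0791 + 11.5178 + 6.7818 = 19.3161


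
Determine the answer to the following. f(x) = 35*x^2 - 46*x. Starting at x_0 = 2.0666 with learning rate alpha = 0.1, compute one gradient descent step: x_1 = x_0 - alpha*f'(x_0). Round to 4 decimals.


We compute the gradient at x_0 and apply the update.
f'(x) = 70*x - 46
f'(2.0666) = 70*2.0666 - 46 = 98.662
x_1 = 2.0666 - 0.1*98.662 = -7.7996


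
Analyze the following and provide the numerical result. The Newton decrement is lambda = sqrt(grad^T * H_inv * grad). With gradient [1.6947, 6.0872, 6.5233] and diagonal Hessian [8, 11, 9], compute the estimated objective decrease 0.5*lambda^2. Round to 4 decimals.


Step 1: H is diagonal, so H^(-1) * g = [0.2118, 0.5534, 0.7248].
Step 2: g^T H^(-1) g = sum_i g_i^2 / H_ii
  = (1.6947)^2/8 + (6.0872)^2/11 + (6.5233)^2/9
  = 0.359 + 3.3685 + 4.7282 = 8.4557
Step 3: Objective decrease = 0.5 * g^T H^(-1) g = 4.2279


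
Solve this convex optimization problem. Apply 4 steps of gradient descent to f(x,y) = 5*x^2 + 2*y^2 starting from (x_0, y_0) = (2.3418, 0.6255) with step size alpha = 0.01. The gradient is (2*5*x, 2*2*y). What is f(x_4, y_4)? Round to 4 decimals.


Gradient descent on f(x,y) = 5*x^2 + 2*y^2.
Starting point: (2.3418, 0.6255), alpha = 0.01
Step 1: grad_x = 2*5*2.3418 = 23.418, grad_y = 2*2*0.6255 = 2.502
  x_1 = 2.3418 - 0.01*23.418 = 2.1076
  y_1 = 0.6255 - 0.01*2.502 = 0.6005
Step 2: grad_x = 2*5*2.1076 = 21.0762, grad_y = 2*2*0.6005 = 2.4019
  x_2 = 2.1076 - 0.01*21.0762 = 1.8969
  y_2 = 0.6005 - 0.01*2.4019 = 0.5765
Step 3: grad_x = 2*5*1.8969 = 18.9686, grad_y = 2*2*0.5765 = 2.3058
  x_3 = 1.8969 - 0.01*18.9686 = 1.7072
  y_3 = 0.5765 - 0.01*2.3058 = 0.5534
Step 4: grad_x = 2*5*1.7072 = 17.0717, grad_y = 2*2*0.5534 = 2.2136
  x_4 = 1.7072 - 0.01*17.0717 = 1.5365
  y_4 = 0.5534 - 0.01*2.2136 = 0.5313
f(1.5365, 0.5313) = 5*1.5365^2 + 2*0.5313^2 = 12.368


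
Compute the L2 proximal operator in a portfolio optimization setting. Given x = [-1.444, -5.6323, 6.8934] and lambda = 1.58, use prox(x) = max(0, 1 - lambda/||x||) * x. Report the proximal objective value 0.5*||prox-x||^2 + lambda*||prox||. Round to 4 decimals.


Step 1: Compute ||x||.
||x|| = 9.0181
Step 2: Compute scaling factor.
scale = max(0, 1 - 1.58/9.0181) = 0.8248
Step 3: prox(x) = [-1.191, -4.6455, 5.6857]
||prox(x)|| = 7.4381
Step 4: Proximal objective.
0.5*||prox-x||^2 = 1.2482
lambda*||prox|| = 11.7522
Total = 13.0005


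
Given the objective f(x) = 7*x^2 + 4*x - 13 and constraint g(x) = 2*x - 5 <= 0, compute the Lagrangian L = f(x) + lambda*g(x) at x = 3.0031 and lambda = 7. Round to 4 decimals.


Step 1: Evaluate f(x).
f(3.0031) = 7*3.0031^2 + 4*3.0031 - 13 = 62.1427
Step 2: Evaluate g(x).
g(3.0031) = 2*3.0031 - 5 = 1.0062
Step 3: Compute Lagrangian.
L = 62.1427 + 7*1.0062 = 69.1861


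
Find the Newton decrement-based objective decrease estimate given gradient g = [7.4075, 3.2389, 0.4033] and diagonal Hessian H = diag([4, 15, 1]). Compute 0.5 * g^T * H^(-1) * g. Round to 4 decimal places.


Step 1: H is diagonal, so H^(-1) * g = [1.8519, 0.2159, 0.4033].
Step 2: g^T H^(-1) g = sum_i g_i^2 / H_ii
  = (7.4075)^2/4 + (3.2389)^2/15 + (0.4033)^2/1
  = 13.7178 + 0.6994 + 0.1627 = 14.5798
Step 3: Objective decrease = 0.5 * g^T H^(-1) g = 7.2899


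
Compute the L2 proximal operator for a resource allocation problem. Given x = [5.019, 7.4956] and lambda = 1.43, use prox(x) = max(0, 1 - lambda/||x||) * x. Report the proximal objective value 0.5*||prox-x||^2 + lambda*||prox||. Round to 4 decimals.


Step 1: Compute ||x||.
||x|| = 9.0208
Step 2: Compute scaling factor.
scale = max(0, 1 - 1.43/9.0208) = 0.8415
Step 3: prox(x) = [4.2234, 6.3074]
||prox(x)|| = 7.5908
Step 4: Proximal objective.
0.5*||prox-x||^2 = 1.0225
lambda*||prox|| = 10.8548
Total = 11.8773


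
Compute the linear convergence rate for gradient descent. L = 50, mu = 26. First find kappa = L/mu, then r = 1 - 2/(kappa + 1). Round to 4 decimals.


Step 1: Compute the condition number.
kappa = L/mu = 50/26 = 1.9231
Step 2: Compute the convergence rate.
r = 1 - 2/(kappa + 1) = 1 - 2*mu/(L + mu) = (L - mu)/(L + mu) = 24/76 = 0.3158


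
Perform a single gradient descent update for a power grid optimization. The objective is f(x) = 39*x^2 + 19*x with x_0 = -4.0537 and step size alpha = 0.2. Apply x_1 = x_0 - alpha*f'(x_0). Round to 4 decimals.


We compute the gradient at x_0 and apply the update.
f'(x) = 78*x + 19
f'(-4.0537) = 78*-4.0537 + 19 = -297.1886
x_1 = -4.0537 - 0.2*-297.1886 = 55.384
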